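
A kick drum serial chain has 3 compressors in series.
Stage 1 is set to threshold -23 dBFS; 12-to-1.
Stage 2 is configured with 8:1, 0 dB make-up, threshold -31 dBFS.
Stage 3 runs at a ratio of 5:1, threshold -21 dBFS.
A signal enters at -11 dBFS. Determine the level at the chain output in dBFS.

-29.875 dBFS

Stage 1: -11 dBFS is 12 dB over -23 dBFS; at 12:1 that becomes 1 dB over, giving -22 dBFS.
Stage 2: 9 dB above -31 dBFS, reduced 8:1 to 1.125 dB above → -29.875 dBFS.
Stage 3: -29.875 dBFS is at or below the -21 dBFS threshold — no compression; output -29.875 dBFS.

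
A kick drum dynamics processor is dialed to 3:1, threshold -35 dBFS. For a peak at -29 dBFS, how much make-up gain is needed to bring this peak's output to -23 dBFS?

10 dB

Overshoot 6 dB → 6/3 = 2 dB after compression, so the compressed level is -35 + 2 = -33 dBFS.
Make-up = target − compressed = -23 − (-33) = 10 dB.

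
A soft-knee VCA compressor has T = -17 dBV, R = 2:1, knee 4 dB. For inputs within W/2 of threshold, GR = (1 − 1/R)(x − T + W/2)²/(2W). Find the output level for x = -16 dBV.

-16.5625 dBV

x − T + W/2 = -16 − (-17) + 2 = 3.
GR = (1 − 1/2) × 3² / 8 = 0.5 × 9 / 8 = 0.5625 dB.
Output = -16 − 0.5625 = -16.5625 dBV.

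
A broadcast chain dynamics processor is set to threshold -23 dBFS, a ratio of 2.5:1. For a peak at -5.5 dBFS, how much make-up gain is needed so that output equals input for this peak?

10.5 dB

Without make-up, output = threshold + overshoot/2.5 = -23 + 7 = -16 dBFS.
Gap to target: 10.5 dB.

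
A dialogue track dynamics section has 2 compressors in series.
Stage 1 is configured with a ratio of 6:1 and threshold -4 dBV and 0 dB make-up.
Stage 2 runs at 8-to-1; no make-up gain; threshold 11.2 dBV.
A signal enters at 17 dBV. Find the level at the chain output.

Stage 1: overshoot 21 dB → 21/6 = 3.5 dB → -0.5 dBV.
Stage 2: below threshold (-0.5 ≤ 11.2); passes unchanged; output -0.5 dBV.

-0.5 dBV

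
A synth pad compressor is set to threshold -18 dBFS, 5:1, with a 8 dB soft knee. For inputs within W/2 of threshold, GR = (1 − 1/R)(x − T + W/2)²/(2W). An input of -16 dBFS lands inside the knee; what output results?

x − T + W/2 = -16 − (-18) + 4 = 6.
GR = (1 − 1/5) × 6² / 16 = 0.8 × 36 / 16 = 1.8 dB.
Output = -16 − 1.8 = -17.8 dBFS.

-17.8 dBFS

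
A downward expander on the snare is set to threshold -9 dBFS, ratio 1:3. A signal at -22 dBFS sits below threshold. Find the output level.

-48 dBFS

Undershoot = (-9) − (-22) = 13 dB.
At 1:3, that expands to 39 dB under threshold.
Output = -9 − 39 = -48 dBFS.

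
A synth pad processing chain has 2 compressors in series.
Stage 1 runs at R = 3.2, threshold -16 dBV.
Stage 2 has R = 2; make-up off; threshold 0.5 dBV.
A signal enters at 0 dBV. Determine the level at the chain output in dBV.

-11 dBV

Stage 1: 0 dBV is 16 dB over -16 dBV; at 3.2:1 that becomes 5 dB over, giving -11 dBV.
Stage 2: -11 dBV is at or below the 0.5 dBV threshold — no compression; output -11 dBV.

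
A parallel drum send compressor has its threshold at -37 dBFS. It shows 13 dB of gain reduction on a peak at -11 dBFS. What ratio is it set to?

Input overshoot = -11 − (-37) = 26 dB.
Output overshoot = 26 − 13 = 13 dB.
Ratio = input overshoot / output overshoot = 26 / 13 = 2.

2:1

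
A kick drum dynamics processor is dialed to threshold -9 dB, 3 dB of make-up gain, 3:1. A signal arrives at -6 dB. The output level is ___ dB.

-5 dB

The input is 3 dB above the -9 dB threshold.
3:1 compression reduces that to 3/3 = 1 dB over.
Output = -9 + 1 = -8 dB; make-up adds 3 dB, giving -5 dB.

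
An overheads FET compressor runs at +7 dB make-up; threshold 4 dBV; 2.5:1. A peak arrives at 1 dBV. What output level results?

1 dBV is 3 dB below the 4 dBV threshold, so no gain reduction is applied.
Make-up gain adds 7 dB: 1 + 7 = 8 dBV.

8 dBV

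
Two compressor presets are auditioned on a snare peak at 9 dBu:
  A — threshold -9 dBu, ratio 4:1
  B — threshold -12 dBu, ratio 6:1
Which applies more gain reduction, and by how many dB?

A: overshoot 18 dB → output overshoot 4.5 dB → GR 13.5 dB.
B: overshoot 21 dB → output overshoot 3.5 dB → GR 17.5 dB.
B applies 4 dB more gain reduction.

B, by 4 dB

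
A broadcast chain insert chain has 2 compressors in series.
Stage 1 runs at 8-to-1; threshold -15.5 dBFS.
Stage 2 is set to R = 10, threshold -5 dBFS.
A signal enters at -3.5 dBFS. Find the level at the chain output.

Stage 1: 12 dB above -15.5 dBFS, reduced 8:1 to 1.5 dB above → -14 dBFS.
Stage 2: below threshold (-14 ≤ -5); passes unchanged; output -14 dBFS.

-14 dBFS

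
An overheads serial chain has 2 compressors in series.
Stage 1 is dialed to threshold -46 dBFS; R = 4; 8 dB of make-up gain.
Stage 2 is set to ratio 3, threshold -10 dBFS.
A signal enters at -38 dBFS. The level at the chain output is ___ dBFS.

-36 dBFS

Stage 1: overshoot 8 dB → 8/4 = 2 dB → -44 dBFS; +8 dB make-up → -36 dBFS.
Stage 2: below threshold (-36 ≤ -10); passes unchanged; output -36 dBFS.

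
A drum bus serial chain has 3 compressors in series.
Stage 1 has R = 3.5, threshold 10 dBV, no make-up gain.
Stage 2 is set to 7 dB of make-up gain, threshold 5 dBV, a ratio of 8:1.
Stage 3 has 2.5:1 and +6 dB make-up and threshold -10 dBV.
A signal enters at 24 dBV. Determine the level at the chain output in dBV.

5.25 dBV

Stage 1: 14 dB above 10 dBV, reduced 3.5:1 to 4 dB above → 14 dBV.
Stage 2: 14 dBV is 9 dB over 5 dBV; at 8:1 that becomes 1.125 dB over, giving 6.125 dBV; +7 dB make-up → 13.125 dBV.
Stage 3: 23.125 dB above -10 dBV, reduced 2.5:1 to 9.25 dB above → -0.75 dBV; +6 dB make-up → 5.25 dBV.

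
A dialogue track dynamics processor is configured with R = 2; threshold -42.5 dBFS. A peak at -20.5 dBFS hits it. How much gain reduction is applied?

11 dB

The signal is 22 dB above threshold.
A 2:1 ratio leaves 11 dB of that excess.
Gain reduction = 22 − 11 = 11 dB.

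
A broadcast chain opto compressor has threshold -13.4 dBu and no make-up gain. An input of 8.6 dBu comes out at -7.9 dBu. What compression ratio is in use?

Input overshoot = 8.6 − (-13.4) = 22 dB; output overshoot = -7.9 − (-13.4) = 5.5 dB.
Ratio = 22 / 5.5 = 4.

4:1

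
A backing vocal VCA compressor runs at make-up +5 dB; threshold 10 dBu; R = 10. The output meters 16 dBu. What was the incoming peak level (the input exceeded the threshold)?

Remove make-up: 16 − 5 = 11 dBu.
That's 1 dB above the 10 dBu threshold.
Input overshoot = R × output overshoot = 10 dB → input = 10 + 10 = 20 dBu.

20 dBu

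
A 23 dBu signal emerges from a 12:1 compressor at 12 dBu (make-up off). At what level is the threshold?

Let T be the threshold. Output overshoot = (input overshoot)/R, so 12 − T = (23 − T)/12.
12·(12 − T) = 23 − T → 11·T = 144 − 23 = 121.
T = 121/11 = 11 dBu.

11 dBu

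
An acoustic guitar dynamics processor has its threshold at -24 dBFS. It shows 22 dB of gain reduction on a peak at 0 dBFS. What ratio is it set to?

Input overshoot = 0 − (-24) = 24 dB.
Output overshoot = 24 − 22 = 2 dB.
Ratio = input overshoot / output overshoot = 24 / 2 = 12.

12:1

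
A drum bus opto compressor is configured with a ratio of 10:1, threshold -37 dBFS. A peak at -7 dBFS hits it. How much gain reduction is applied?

27 dB

The signal is 30 dB above threshold.
After 10:1 compression the overshoot becomes 30/10 = 3 dB.
So the signal is attenuated by 30 − 3 = 27 dB.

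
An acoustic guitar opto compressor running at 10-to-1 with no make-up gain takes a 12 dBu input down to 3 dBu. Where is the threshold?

Input is 10 dB above T (since output overshoot × R = input overshoot: (3 − T)·10 = 12 − T gives T = 2 dBu).
Check: 2 + (12 − 2)/10 = 2 + 1 = 3 dBu. ✓

2 dBu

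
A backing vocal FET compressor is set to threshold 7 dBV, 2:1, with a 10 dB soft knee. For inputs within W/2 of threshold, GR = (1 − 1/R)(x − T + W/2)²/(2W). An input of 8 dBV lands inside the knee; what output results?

7.1 dBV

x − T + W/2 = 8 − 7 + 5 = 6.
GR = (1 − 1/2) × 6² / 20 = 0.5 × 36 / 20 = 0.9 dB.
Output = 8 − 0.9 = 7.1 dBV.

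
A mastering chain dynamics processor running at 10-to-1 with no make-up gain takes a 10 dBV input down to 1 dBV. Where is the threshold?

Input is 10 dB above T (since output overshoot × R = input overshoot: (1 − T)·10 = 10 − T gives T = 0 dBV).
Check: 0 + (10 − 0)/10 = 0 + 1 = 1 dBV. ✓

0 dBV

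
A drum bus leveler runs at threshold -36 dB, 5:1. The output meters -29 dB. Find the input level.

-1 dB

The compressed level sits -29 − (-36) = 7 dB over threshold.
Undo the ratio: input overshoot = 7 × 5 = 35 dB, giving input = -1 dB.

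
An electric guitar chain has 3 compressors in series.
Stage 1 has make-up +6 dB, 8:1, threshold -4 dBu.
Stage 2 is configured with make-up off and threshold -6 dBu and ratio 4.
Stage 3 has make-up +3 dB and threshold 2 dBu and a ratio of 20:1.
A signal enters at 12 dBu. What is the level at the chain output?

-0.5 dBu

Stage 1: overshoot 16 dB → 16/8 = 2 dB → -2 dBu; +6 dB make-up → 4 dBu.
Stage 2: 10 dB above -6 dBu, reduced 4:1 to 2.5 dB above → -3.5 dBu.
Stage 3: -3.5 dBu is at or below the 2 dBu threshold — no compression; make-up brings it to -0.5 dBu.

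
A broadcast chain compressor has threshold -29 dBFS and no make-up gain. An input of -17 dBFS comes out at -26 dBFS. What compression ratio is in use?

4:1

Input overshoot = -17 − (-29) = 12 dB; output overshoot = -26 − (-29) = 3 dB.
Ratio = 12 / 3 = 4.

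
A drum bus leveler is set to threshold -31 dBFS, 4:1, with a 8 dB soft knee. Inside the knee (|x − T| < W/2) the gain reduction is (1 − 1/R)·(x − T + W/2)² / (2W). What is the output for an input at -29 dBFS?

x − T + W/2 = -29 − (-31) + 4 = 6.
GR = (1 − 1/4) × 6² / 16 = 0.75 × 36 / 16 = 1.6875 dB.
Output = -29 − 1.6875 = -30.6875 dBFS.

-30.6875 dBFS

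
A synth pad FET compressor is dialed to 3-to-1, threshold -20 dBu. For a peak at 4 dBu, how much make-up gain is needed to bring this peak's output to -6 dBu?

Overshoot 24 dB → 24/3 = 8 dB after compression, so the compressed level is -20 + 8 = -12 dBu.
Make-up = target − compressed = -6 − (-12) = 6 dB.

6 dB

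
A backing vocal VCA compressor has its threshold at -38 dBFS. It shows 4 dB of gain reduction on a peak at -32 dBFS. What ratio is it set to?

3:1

Input overshoot = -32 − (-38) = 6 dB.
Output overshoot = 6 − 4 = 2 dB.
Ratio = input overshoot / output overshoot = 6 / 2 = 3.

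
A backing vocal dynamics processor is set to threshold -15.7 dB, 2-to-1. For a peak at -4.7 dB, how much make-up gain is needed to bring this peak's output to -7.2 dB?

Overshoot 11 dB → 11/2 = 5.5 dB after compression, so the compressed level is -15.7 + 5.5 = -10.2 dB.
Make-up = target − compressed = -7.2 − (-10.2) = 3 dB.

3 dB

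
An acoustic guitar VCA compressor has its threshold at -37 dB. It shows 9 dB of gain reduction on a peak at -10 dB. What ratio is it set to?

Input overshoot = -10 − (-37) = 27 dB.
Output overshoot = 27 − 9 = 18 dB.
Ratio = input overshoot / output overshoot = 27 / 18 = 1.5.

1.5:1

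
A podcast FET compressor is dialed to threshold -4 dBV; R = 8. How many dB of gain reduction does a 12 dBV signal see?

14 dB

The signal is 16 dB above threshold.
At 8:1, output sits 16/8 = 2 dB above threshold.
GR = overshoot in − overshoot out = 16 − 2 = 14 dB.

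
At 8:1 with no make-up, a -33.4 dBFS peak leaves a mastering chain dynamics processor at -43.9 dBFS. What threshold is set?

-45.4 dBFS

Let T be the threshold. Output overshoot = (input overshoot)/R, so -43.9 − T = (-33.4 − T)/8.
8·(-43.9 − T) = -33.4 − T → 7·T = -351.2 − (-33.4) = -317.8.
T = -317.8/7 = -45.4 dBFS.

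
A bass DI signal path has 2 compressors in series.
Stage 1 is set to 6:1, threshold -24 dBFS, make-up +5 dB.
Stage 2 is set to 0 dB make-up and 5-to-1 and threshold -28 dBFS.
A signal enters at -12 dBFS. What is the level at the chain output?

-25.8 dBFS

Stage 1: overshoot 12 dB → 12/6 = 2 dB → -22 dBFS; +5 dB make-up → -17 dBFS.
Stage 2: overshoot 11 dB → 11/5 = 2.2 dB → -25.8 dBFS.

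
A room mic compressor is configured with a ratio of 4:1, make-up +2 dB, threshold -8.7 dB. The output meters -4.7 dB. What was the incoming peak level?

Before make-up, the level was -4.7 − 2 = -6.7 dB.
Post-compression overshoot = -6.7 − (-8.7) = 2 dB.
Before 4:1 compression the overshoot was 2 × 4 = 8 dB, so input = -8.7 + 8 = -0.7 dB.

-0.7 dB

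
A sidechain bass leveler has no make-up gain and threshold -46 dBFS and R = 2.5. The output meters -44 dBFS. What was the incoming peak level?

That's 2 dB above the -46 dBFS threshold.
Input overshoot = R × output overshoot = 5 dB → input = -46 + 5 = -41 dBFS.

-41 dBFS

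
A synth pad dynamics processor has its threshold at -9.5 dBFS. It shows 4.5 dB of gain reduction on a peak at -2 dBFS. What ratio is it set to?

Input overshoot = -2 − (-9.5) = 7.5 dB.
Output overshoot = 7.5 − 4.5 = 3 dB.
Ratio = input overshoot / output overshoot = 7.5 / 3 = 2.5.

2.5:1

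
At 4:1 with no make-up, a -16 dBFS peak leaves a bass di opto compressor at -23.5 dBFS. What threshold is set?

Let T be the threshold. Output overshoot = (input overshoot)/R, so -23.5 − T = (-16 − T)/4.
4·(-23.5 − T) = -16 − T → 3·T = -94 − (-16) = -78.
T = -78/3 = -26 dBFS.

-26 dBFS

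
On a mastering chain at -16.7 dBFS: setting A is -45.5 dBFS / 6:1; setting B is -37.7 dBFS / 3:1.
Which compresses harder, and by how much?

A, by 10 dB

A: 28.8 dB over, compressed to 4.8 dB over, so 24 dB of GR.
B: 21 dB over, compressed to 7 dB over, so 14 dB of GR.
A reduces 10 dB more.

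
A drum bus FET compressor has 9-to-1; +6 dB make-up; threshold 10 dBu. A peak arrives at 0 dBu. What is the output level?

0 dBu is 10 dB below the 10 dBu threshold, so no gain reduction is applied.
Make-up gain adds 6 dB: 0 + 6 = 6 dBu.

6 dBu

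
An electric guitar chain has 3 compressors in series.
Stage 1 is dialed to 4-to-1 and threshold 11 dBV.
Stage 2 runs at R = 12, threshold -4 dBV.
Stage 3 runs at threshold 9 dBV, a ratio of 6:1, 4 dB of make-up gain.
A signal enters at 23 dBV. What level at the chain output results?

1.5 dBV

Stage 1: 23 dBV is 12 dB over 11 dBV; at 4:1 that becomes 3 dB over, giving 14 dBV.
Stage 2: 18 dB above -4 dBV, reduced 12:1 to 1.5 dB above → -2.5 dBV.
Stage 3: -2.5 dBV is at or below the 9 dBV threshold — no compression; make-up brings it to 1.5 dBV.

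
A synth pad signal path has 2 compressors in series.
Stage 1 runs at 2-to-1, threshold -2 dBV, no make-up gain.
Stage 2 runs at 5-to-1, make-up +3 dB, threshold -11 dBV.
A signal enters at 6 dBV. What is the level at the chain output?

Stage 1: overshoot 8 dB → 8/2 = 4 dB → 2 dBV.
Stage 2: overshoot 13 dB → 13/5 = 2.6 dB → -8.4 dBV; +3 dB make-up → -5.4 dBV.

-5.4 dBV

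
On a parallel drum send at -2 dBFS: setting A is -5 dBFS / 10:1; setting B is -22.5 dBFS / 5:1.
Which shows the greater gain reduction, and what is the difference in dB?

A: overshoot 3 dB → output overshoot 0.3 dB → GR 2.7 dB.
B: overshoot 20.5 dB → output overshoot 4.1 dB → GR 16.4 dB.
Difference: 13.7 dB in favour of B.

B, by 13.7 dB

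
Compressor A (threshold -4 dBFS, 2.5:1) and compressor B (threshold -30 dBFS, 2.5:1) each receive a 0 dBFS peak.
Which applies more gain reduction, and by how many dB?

A: 4 dB over, compressed to 1.6 dB over, so 2.4 dB of GR.
B: 30 dB over, compressed to 12 dB over, so 18 dB of GR.
B reduces 15.6 dB more.

B, by 15.6 dB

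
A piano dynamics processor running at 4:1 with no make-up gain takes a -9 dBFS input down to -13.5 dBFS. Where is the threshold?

Gain reduction = -9 − (-13.5) = 4.5 dB; output overshoot = GR / (R − 1) = 4.5 / 3 = 1.5 dB.
Threshold = output − output overshoot = -13.5 − 1.5 = -15 dBFS.

-15 dBFS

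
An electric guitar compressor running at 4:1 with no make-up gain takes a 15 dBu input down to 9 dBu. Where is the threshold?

7 dBu

Input is 8 dB above T (since output overshoot × R = input overshoot: (9 − T)·4 = 15 − T gives T = 7 dBu).
Check: 7 + (15 − 7)/4 = 7 + 2 = 9 dBu. ✓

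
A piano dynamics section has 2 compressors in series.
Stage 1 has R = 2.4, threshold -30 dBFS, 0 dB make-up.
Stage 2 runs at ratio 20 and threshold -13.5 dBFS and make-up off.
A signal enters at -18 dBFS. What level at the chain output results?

-25 dBFS

Stage 1: 12 dB above -30 dBFS, reduced 2.4:1 to 5 dB above → -25 dBFS.
Stage 2: -25 dBFS is at or below the -13.5 dBFS threshold — no compression; output -25 dBFS.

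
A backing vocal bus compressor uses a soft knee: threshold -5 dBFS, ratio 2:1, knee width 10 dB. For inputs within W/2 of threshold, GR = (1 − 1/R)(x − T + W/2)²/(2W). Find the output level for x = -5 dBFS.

x − T + W/2 = -5 − (-5) + 5 = 5.
GR = (1 − 1/2) × 5² / 20 = 0.5 × 25 / 20 = 0.625 dB.
Output = -5 − 0.625 = -5.625 dBFS.

-5.625 dBFS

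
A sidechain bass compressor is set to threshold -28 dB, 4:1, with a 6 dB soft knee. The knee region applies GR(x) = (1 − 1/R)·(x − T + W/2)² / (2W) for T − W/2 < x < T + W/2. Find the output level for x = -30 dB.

x − T + W/2 = -30 − (-28) + 3 = 1.
GR = (1 − 1/4) × 1² / 12 = 0.75 × 1 / 12 = 0.0625 dB.
Output = -30 − 0.0625 = -30.0625 dB.

-30.0625 dB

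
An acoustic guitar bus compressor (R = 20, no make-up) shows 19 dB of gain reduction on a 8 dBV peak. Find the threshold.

-12 dBV

Let T be the threshold. Output overshoot = (input overshoot)/R, so -11 − T = (8 − T)/20.
20·(-11 − T) = 8 − T → 19·T = -220 − 8 = -228.
T = -228/19 = -12 dBV.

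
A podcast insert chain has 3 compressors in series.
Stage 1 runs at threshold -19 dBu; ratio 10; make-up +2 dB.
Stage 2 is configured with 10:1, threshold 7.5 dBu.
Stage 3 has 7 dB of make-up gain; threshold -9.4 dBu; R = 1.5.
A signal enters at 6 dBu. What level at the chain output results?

Stage 1: overshoot 25 dB → 25/10 = 2.5 dB → -16.5 dBu; +2 dB make-up → -14.5 dBu.
Stage 2: -14.5 dBu is at or below the 7.5 dBu threshold — no compression; output -14.5 dBu.
Stage 3: below threshold (-14.5 ≤ -9.4); passes unchanged; make-up brings it to -7.5 dBu.

-7.5 dBu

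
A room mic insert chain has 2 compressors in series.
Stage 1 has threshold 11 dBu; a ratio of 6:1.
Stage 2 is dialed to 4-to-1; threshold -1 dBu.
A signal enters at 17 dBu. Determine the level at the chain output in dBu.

Stage 1: 6 dB above 11 dBu, reduced 6:1 to 1 dB above → 12 dBu.
Stage 2: 13 dB above -1 dBu, reduced 4:1 to 3.25 dB above → 2.25 dBu.

2.25 dBu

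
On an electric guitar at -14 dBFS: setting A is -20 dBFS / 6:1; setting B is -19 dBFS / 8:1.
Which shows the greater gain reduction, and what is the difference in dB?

A, by 0.625 dB

A: 6 dB over, compressed to 1 dB over, so 5 dB of GR.
B: 5 dB over, compressed to 0.625 dB over, so 4.375 dB of GR.
A reduces 0.625 dB more.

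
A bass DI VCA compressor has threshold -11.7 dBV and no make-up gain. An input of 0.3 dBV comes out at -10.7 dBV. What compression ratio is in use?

12:1

Input overshoot = 0.3 − (-11.7) = 12 dB; output overshoot = -10.7 − (-11.7) = 1 dB.
Ratio = 12 / 1 = 12.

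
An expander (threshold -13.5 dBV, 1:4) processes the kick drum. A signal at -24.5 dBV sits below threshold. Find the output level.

Undershoot = (-13.5) − (-24.5) = 11 dB.
At 1:4, that expands to 44 dB under threshold.
Output = -13.5 − 44 = -57.5 dBV.

-57.5 dBV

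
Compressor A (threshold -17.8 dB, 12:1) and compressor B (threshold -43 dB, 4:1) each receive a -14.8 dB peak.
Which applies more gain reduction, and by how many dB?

B, by 18.4 dB

A: overshoot 3 dB → output overshoot 0.25 dB → GR 2.75 dB.
B: overshoot 28.2 dB → output overshoot 7.05 dB → GR 21.15 dB.
B reduces 18.4 dB more.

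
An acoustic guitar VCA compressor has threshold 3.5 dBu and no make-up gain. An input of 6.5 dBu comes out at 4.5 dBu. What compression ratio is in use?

Input overshoot = 6.5 − 3.5 = 3 dB; output overshoot = 4.5 − 3.5 = 1 dB.
Ratio = 3 / 1 = 3.

3:1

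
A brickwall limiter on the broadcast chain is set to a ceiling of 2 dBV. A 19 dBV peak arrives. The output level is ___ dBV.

At ∞:1, everything above 2 dBV is held at the ceiling.

2 dBV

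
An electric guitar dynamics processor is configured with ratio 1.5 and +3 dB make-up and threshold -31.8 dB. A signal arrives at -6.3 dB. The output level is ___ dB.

Overshoot: -6.3 − (-31.8) = 25.5 dB.
The 25.5 dB excess becomes 17 dB after 1.5:1 reduction.
Output = -31.8 + 17 = -14.8 dB; make-up adds 3 dB, giving -11.8 dB.

-11.8 dB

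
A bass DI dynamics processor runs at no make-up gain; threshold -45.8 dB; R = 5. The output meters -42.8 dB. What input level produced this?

Post-compression overshoot = -42.8 − (-45.8) = 3 dB.
Input overshoot = R × output overshoot = 15 dB → input = -45.8 + 15 = -30.8 dB.

-30.8 dB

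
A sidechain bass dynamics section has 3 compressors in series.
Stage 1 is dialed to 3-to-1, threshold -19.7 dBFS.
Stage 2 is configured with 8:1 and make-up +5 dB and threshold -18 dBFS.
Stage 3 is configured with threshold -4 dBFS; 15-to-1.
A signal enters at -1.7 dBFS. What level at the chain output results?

-12.4625 dBFS

Stage 1: -1.7 dBFS is 18 dB over -19.7 dBFS; at 3:1 that becomes 6 dB over, giving -13.7 dBFS.
Stage 2: 4.3 dB above -18 dBFS, reduced 8:1 to 0.5375 dB above → -17.4625 dBFS; +5 dB make-up → -12.4625 dBFS.
Stage 3: below threshold (-12.4625 ≤ -4); passes unchanged; output -12.4625 dBFS.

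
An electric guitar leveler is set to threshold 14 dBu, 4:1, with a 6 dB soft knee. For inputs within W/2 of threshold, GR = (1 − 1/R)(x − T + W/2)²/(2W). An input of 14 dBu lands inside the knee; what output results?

13.4375 dBu

x − T + W/2 = 14 − 14 + 3 = 3.
GR = (1 − 1/4) × 3² / 12 = 0.75 × 9 / 12 = 0.5625 dB.
Output = 14 − 0.5625 = 13.4375 dBu.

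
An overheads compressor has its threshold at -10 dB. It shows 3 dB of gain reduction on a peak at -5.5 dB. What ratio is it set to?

3:1

Input overshoot = -5.5 − (-10) = 4.5 dB.
Output overshoot = 4.5 − 3 = 1.5 dB.
Ratio = input overshoot / output overshoot = 4.5 / 1.5 = 3.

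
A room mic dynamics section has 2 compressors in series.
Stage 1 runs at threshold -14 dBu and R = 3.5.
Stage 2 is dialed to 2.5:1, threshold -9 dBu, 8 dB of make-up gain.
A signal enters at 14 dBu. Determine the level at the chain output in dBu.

0.2 dBu

Stage 1: 14 dBu is 28 dB over -14 dBu; at 3.5:1 that becomes 8 dB over, giving -6 dBu.
Stage 2: 3 dB above -9 dBu, reduced 2.5:1 to 1.2 dB above → -7.8 dBu; +8 dB make-up → 0.2 dBu.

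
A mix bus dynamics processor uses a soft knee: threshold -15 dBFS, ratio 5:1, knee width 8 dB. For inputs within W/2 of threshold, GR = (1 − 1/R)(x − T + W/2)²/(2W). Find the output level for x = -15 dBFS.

x − T + W/2 = -15 − (-15) + 4 = 4.
GR = (1 − 1/5) × 4² / 16 = 0.8 × 16 / 16 = 0.8 dB.
Output = -15 − 0.8 = -15.8 dBFS.

-15.8 dBFS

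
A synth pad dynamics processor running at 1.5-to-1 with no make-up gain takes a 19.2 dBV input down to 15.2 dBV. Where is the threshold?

7.2 dBV

Let T be the threshold. Output overshoot = (input overshoot)/R, so 15.2 − T = (19.2 − T)/1.5.
1.5·(15.2 − T) = 19.2 − T → 0.5·T = 22.8 − 19.2 = 3.6.
T = 3.6/0.5 = 7.2 dBV.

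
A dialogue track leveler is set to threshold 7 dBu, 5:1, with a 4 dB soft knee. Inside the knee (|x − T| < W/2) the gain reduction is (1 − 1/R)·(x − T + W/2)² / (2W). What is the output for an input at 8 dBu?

7.1 dBu

x − T + W/2 = 8 − 7 + 2 = 3.
GR = (1 − 1/5) × 3² / 8 = 0.8 × 9 / 8 = 0.9 dB.
Output = 8 − 0.9 = 7.1 dBu.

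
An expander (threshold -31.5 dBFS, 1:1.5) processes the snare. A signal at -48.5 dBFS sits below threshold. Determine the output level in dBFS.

The input is 17 dB below the -31.5 dBFS threshold.
A 1:1.5 expander multiplies undershoot by 1.5: 17 × 1.5 = 25.5 dB below threshold.
Output = -31.5 − 25.5 = -57 dBFS.

-57 dBFS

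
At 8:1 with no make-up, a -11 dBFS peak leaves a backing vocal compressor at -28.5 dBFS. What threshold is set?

Let T be the threshold. Output overshoot = (input overshoot)/R, so -28.5 − T = (-11 − T)/8.
8·(-28.5 − T) = -11 − T → 7·T = -228 − (-11) = -217.
T = -217/7 = -31 dBFS.

-31 dBFS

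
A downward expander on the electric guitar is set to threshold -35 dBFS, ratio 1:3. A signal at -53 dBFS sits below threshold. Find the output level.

-89 dBFS

Below threshold, a 1:3 expander applies gain = (3−1)×(T − x) of attenuation.
(3−1) × 18 = 36 dB, so output = -53 − 36 = -89 dBFS.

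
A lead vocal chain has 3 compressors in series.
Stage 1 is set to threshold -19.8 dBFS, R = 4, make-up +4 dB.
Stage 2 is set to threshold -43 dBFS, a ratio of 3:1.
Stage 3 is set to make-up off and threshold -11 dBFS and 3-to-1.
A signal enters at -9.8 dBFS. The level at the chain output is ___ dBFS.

-33.1 dBFS

Stage 1: -9.8 dBFS is 10 dB over -19.8 dBFS; at 4:1 that becomes 2.5 dB over, giving -17.3 dBFS; +4 dB make-up → -13.3 dBFS.
Stage 2: 29.7 dB above -43 dBFS, reduced 3:1 to 9.9 dB above → -33.1 dBFS.
Stage 3: below threshold (-33.1 ≤ -11); passes unchanged; output -33.1 dBFS.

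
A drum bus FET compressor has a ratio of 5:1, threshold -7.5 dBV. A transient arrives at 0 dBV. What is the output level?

The input is 7.5 dB above the -7.5 dBV threshold.
5:1 compression reduces that to 7.5/5 = 1.5 dB over.
So the level is -7.5 + 1.5 = -6 dBV.

-6 dBV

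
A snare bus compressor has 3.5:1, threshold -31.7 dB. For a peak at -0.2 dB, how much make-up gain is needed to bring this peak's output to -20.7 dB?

Overshoot 31.5 dB → 31.5/3.5 = 9 dB after compression, so the compressed level is -31.7 + 9 = -22.7 dB.
Make-up = target − compressed = -20.7 − (-22.7) = 2 dB.

2 dB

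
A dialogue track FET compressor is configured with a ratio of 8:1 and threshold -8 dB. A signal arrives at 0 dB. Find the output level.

-7 dB

The input is 8 dB above the -8 dB threshold.
The 8 dB excess becomes 1 dB after 8:1 reduction.
Output = -8 + 1 = -7 dB.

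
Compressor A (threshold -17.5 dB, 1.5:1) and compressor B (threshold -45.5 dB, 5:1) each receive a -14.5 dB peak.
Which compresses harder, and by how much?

A: GR = 3 − 3/1.5 = 1 dB.
B: GR = 31 − 31/5 = 24.8 dB.
Difference: 23.8 dB in favour of B.

B, by 23.8 dB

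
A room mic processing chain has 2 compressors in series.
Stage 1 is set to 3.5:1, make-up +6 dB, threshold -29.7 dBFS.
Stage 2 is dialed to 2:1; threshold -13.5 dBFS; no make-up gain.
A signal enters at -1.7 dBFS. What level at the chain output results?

Stage 1: overshoot 28 dB → 28/3.5 = 8 dB → -21.7 dBFS; +6 dB make-up → -15.7 dBFS.
Stage 2: -15.7 dBFS ≤ -13.5 dBFS, so stage 2 doesn't engage; output -15.7 dBFS.

-15.7 dBFS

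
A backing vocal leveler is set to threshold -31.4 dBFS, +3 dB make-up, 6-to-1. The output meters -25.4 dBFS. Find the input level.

-13.4 dBFS

Remove make-up: -25.4 − 3 = -28.4 dBFS.
That's 3 dB above the -31.4 dBFS threshold.
Input overshoot = R × output overshoot = 18 dB → input = -31.4 + 18 = -13.4 dBFS.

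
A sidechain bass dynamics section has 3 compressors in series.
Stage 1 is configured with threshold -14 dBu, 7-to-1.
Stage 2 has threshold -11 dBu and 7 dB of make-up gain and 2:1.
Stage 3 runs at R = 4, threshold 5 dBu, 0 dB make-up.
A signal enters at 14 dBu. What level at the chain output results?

Stage 1: 14 dBu is 28 dB over -14 dBu; at 7:1 that becomes 4 dB over, giving -10 dBu.
Stage 2: -10 dBu is 1 dB over -11 dBu; at 2:1 that becomes 0.5 dB over, giving -10.5 dBu; +7 dB make-up → -3.5 dBu.
Stage 3: below threshold (-3.5 ≤ 5); passes unchanged; output -3.5 dBu.

-3.5 dBu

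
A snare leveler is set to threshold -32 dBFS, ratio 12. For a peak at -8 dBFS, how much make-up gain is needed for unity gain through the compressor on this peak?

The peak compresses to -32 + 24/12 = -30 dBFS.
To reach -8 dBFS requires -8 − (-30) = 22 dB of make-up.

22 dB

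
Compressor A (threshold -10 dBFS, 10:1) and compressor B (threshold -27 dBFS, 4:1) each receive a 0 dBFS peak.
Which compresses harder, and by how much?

A: GR = 10 − 10/10 = 9 dB.
B: GR = 27 − 27/4 = 20.25 dB.
B reduces 11.25 dB more.

B, by 11.25 dB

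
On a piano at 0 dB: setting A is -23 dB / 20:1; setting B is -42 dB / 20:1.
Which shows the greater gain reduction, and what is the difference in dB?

B, by 18.05 dB

A: overshoot 23 dB → output overshoot 1.15 dB → GR 21.85 dB.
B: overshoot 42 dB → output overshoot 2.1 dB → GR 39.9 dB.
B reduces 18.05 dB more.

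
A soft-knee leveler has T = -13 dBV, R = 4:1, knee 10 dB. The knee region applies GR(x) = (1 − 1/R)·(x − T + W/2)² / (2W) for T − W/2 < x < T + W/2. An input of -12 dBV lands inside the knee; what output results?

x − T + W/2 = -12 − (-13) + 5 = 6.
GR = (1 − 1/4) × 6² / 20 = 0.75 × 36 / 20 = 1.35 dB.
Output = -12 − 1.35 = -13.35 dBV.

-13.35 dBV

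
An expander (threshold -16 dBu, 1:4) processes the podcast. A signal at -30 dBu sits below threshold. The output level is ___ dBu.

Undershoot = (-16) − (-30) = 14 dB.
At 1:4, that expands to 56 dB under threshold.
Output = -16 − 56 = -72 dBu.

-72 dBu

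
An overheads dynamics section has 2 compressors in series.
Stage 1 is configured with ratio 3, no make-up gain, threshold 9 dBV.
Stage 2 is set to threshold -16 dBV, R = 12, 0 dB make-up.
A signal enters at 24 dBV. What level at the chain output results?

-13.5 dBV

Stage 1: overshoot 15 dB → 15/3 = 5 dB → 14 dBV.
Stage 2: overshoot 30 dB → 30/12 = 2.5 dB → -13.5 dBV.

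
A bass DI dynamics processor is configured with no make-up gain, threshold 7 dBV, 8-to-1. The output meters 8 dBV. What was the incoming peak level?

Post-compression overshoot = 8 − 7 = 1 dB.
Before 8:1 compression the overshoot was 1 × 8 = 8 dB, so input = 7 + 8 = 15 dBV.

15 dBV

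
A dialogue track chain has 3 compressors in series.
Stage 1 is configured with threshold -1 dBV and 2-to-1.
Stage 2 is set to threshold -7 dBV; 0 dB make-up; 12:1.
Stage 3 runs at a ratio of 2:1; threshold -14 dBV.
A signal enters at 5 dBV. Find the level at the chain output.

-10.125 dBV

Stage 1: 5 dBV is 6 dB over -1 dBV; at 2:1 that becomes 3 dB over, giving 2 dBV.
Stage 2: 2 dBV is 9 dB over -7 dBV; at 12:1 that becomes 0.75 dB over, giving -6.25 dBV.
Stage 3: -6.25 dBV is 7.75 dB over -14 dBV; at 2:1 that becomes 3.875 dB over, giving -10.125 dBV.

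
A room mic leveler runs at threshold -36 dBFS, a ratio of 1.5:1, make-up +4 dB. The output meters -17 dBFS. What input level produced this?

-13.5 dBFS

Remove make-up: -17 − 4 = -21 dBFS.
The compressed level sits -21 − (-36) = 15 dB over threshold.
Input overshoot = R × output overshoot = 22.5 dB → input = -36 + 22.5 = -13.5 dBFS.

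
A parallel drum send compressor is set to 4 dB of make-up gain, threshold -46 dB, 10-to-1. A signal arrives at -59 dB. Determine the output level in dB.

-55 dB

-59 dB is 13 dB below the -46 dB threshold, so no gain reduction is applied.
Make-up gain adds 4 dB: -59 + 4 = -55 dB.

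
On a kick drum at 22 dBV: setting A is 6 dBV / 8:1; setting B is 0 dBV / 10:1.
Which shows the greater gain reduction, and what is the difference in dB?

A: GR = 16 − 16/8 = 14 dB.
B: GR = 22 − 22/10 = 19.8 dB.
B applies 5.8 dB more gain reduction.

B, by 5.8 dB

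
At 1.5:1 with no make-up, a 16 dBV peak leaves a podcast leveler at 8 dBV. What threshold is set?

Gain reduction = 16 − 8 = 8 dB; output overshoot = GR / (R − 1) = 8 / 0.5 = 16 dB.
Threshold = output − output overshoot = 8 − 16 = -8 dBV.

-8 dBV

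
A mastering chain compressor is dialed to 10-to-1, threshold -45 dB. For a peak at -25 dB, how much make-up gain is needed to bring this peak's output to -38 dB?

Overshoot 20 dB → 20/10 = 2 dB after compression, so the compressed level is -45 + 2 = -43 dB.
Make-up = target − compressed = -38 − (-43) = 5 dB.

5 dB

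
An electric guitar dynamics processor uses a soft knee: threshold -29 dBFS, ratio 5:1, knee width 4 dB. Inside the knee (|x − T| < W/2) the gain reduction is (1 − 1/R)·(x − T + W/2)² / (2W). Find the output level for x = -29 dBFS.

-29.4 dBFS

x − T + W/2 = -29 − (-29) + 2 = 2.
GR = (1 − 1/5) × 2² / 8 = 0.8 × 4 / 8 = 0.4 dB.
Output = -29 − 0.4 = -29.4 dBFS.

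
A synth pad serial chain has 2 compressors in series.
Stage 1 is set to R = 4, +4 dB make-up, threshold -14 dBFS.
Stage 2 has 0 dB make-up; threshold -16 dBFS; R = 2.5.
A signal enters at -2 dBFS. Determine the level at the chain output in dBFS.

Stage 1: 12 dB above -14 dBFS, reduced 4:1 to 3 dB above → -11 dBFS; +4 dB make-up → -7 dBFS.
Stage 2: -7 dBFS is 9 dB over -16 dBFS; at 2.5:1 that becomes 3.6 dB over, giving -12.4 dBFS.

-12.4 dBFS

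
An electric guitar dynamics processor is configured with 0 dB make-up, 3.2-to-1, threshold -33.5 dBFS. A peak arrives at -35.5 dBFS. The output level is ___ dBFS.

-35.5 dBFS is 2 dB below the -33.5 dBFS threshold, so no gain reduction is applied.
Output = input = -35.5 dBFS.

-35.5 dBFS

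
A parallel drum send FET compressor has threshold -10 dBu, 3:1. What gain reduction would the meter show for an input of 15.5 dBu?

17 dB

15.5 dBu exceeds the threshold by 25.5 dB.
After 3:1 compression the overshoot becomes 25.5/3 = 8.5 dB.
So the signal is attenuated by 25.5 − 8.5 = 17 dB.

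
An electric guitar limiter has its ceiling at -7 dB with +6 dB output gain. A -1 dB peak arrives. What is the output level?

-1 dB

At ∞:1, everything above -7 dB is held at the ceiling.
Output gain then adds 6 dB: -7 + 6 = -1 dB.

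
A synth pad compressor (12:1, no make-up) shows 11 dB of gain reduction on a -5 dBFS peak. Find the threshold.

-17 dBFS

Let T be the threshold. Output overshoot = (input overshoot)/R, so -16 − T = (-5 − T)/12.
12·(-16 − T) = -5 − T → 11·T = -192 − (-5) = -187.
T = -187/11 = -17 dBFS.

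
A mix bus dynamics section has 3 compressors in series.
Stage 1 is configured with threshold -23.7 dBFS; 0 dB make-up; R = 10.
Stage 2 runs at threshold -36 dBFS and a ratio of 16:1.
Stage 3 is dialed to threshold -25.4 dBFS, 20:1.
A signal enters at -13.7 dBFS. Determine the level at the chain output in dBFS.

Stage 1: -13.7 dBFS is 10 dB over -23.7 dBFS; at 10:1 that becomes 1 dB over, giving -22.7 dBFS.
Stage 2: overshoot 13.3 dB → 13.3/16 = 0.83125 dB → -35.16875 dBFS.
Stage 3: below threshold (-35.16875 ≤ -25.4); passes unchanged; output -35.16875 dBFS.

-35.16875 dBFS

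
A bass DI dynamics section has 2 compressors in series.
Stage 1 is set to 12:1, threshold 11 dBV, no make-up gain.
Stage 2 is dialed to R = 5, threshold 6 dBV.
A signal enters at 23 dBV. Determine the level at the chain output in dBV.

7.2 dBV

Stage 1: 12 dB above 11 dBV, reduced 12:1 to 1 dB above → 12 dBV.
Stage 2: 6 dB above 6 dBV, reduced 5:1 to 1.2 dB above → 7.2 dBV.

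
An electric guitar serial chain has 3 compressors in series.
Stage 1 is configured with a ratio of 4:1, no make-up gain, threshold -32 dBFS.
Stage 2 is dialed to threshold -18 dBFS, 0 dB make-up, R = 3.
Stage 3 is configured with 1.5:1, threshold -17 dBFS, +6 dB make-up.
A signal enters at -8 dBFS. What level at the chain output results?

Stage 1: 24 dB above -32 dBFS, reduced 4:1 to 6 dB above → -26 dBFS.
Stage 2: -26 dBFS ≤ -18 dBFS, so stage 2 doesn't engage; output -26 dBFS.
Stage 3: -26 dBFS is at or below the -17 dBFS threshold — no compression; make-up brings it to -20 dBFS.

-20 dBFS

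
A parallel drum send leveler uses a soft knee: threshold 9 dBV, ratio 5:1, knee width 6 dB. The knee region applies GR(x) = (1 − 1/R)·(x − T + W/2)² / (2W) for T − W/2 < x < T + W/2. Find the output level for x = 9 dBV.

x − T + W/2 = 9 − 9 + 3 = 3.
GR = (1 − 1/5) × 3² / 12 = 0.8 × 9 / 12 = 0.6 dB.
Output = 9 − 0.6 = 8.4 dBV.

8.4 dBV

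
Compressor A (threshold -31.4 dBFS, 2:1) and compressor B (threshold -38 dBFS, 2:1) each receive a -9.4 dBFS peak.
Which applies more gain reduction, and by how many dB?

A: 22 dB over, compressed to 11 dB over, so 11 dB of GR.
B: 28.6 dB over, compressed to 14.3 dB over, so 14.3 dB of GR.
Difference: 3.3 dB in favour of B.

B, by 3.3 dB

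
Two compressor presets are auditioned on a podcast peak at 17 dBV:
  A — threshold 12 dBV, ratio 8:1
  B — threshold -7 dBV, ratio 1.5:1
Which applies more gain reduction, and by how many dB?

B, by 3.625 dB

A: GR = 5 − 5/8 = 4.375 dB.
B: GR = 24 − 24/1.5 = 8 dB.
B applies 3.625 dB more gain reduction.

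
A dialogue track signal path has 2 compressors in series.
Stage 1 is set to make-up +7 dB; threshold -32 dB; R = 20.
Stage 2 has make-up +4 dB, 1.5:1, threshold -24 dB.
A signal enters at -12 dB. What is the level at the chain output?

-20 dB

Stage 1: overshoot 20 dB → 20/20 = 1 dB → -31 dB; +7 dB make-up → -24 dB.
Stage 2: -24 dB ≤ -24 dB, so stage 2 doesn't engage; make-up brings it to -20 dB.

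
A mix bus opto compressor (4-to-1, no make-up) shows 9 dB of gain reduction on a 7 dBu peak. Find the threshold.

-5 dBu

Let T be the threshold. Output overshoot = (input overshoot)/R, so -2 − T = (7 − T)/4.
4·(-2 − T) = 7 − T → 3·T = -8 − 7 = -15.
T = -15/3 = -5 dBu.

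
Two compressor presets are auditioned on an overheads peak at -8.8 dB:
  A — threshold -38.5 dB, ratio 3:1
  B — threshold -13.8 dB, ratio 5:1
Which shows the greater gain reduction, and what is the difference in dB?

A, by 15.8 dB

A: overshoot 29.7 dB → output overshoot 9.9 dB → GR 19.8 dB.
B: overshoot 5 dB → output overshoot 1 dB → GR 4 dB.
A applies 15.8 dB more gain reduction.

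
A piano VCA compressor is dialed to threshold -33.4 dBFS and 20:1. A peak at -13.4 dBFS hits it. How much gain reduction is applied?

19 dB

-13.4 dBFS exceeds the threshold by 20 dB.
A 20:1 ratio leaves 1 dB of that excess.
GR = overshoot in − overshoot out = 20 − 1 = 19 dB.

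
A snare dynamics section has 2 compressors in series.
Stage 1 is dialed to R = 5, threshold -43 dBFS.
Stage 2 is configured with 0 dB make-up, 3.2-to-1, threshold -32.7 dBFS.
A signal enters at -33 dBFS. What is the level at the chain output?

-41 dBFS

Stage 1: overshoot 10 dB → 10/5 = 2 dB → -41 dBFS.
Stage 2: below threshold (-41 ≤ -32.7); passes unchanged; output -41 dBFS.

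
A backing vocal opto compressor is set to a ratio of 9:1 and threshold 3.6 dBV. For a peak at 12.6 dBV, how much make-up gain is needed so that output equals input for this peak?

Without make-up, output = threshold + overshoot/9 = 3.6 + 1 = 4.6 dBV.
Gap to target: 8 dB.

8 dB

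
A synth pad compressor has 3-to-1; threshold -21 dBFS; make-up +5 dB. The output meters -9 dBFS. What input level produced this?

Remove make-up: -9 − 5 = -14 dBFS.
The compressed level sits -14 − (-21) = 7 dB over threshold.
Undo the ratio: input overshoot = 7 × 3 = 21 dB, giving input = 0 dBFS.

0 dBFS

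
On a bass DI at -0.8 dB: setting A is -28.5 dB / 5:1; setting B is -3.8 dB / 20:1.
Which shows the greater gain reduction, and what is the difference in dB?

A: 27.7 dB over, compressed to 5.54 dB over, so 22.16 dB of GR.
B: 3 dB over, compressed to 0.15 dB over, so 2.85 dB of GR.
A reduces 19.31 dB more.

A, by 19.31 dB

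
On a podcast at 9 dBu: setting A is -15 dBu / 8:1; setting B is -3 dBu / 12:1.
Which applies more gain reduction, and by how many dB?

A, by 10 dB

A: 24 dB over, compressed to 3 dB over, so 21 dB of GR.
B: 12 dB over, compressed to 1 dB over, so 11 dB of GR.
Difference: 10 dB in favour of A.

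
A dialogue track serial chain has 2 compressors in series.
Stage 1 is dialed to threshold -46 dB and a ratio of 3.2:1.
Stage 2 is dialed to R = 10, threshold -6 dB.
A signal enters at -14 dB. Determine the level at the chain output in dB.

-36 dB

Stage 1: -14 dB is 32 dB over -46 dB; at 3.2:1 that becomes 10 dB over, giving -36 dB.
Stage 2: below threshold (-36 ≤ -6); passes unchanged; output -36 dB.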